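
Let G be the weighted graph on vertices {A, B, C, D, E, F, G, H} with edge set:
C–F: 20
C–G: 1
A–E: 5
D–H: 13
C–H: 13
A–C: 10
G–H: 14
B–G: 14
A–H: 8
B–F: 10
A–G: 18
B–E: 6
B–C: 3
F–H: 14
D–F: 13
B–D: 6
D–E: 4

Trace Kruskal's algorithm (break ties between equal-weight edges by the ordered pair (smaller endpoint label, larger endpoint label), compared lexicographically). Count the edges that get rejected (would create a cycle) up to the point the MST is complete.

2

Sort edges by weight, then run Kruskal:
C–G (1): add — endpoints in different components.
B–C (3): add — endpoints in different components.
D–E (4): add — endpoints in different components.
A–E (5): add — endpoints in different components.
B–D (6): add — endpoints in different components.
B–E (6): skip — B and E already connected.
A–H (8): add — endpoints in different components.
A–C (10): skip — A and C already connected.
B–F (10): add — endpoints in different components.
Edges rejected before the tree was complete: 2.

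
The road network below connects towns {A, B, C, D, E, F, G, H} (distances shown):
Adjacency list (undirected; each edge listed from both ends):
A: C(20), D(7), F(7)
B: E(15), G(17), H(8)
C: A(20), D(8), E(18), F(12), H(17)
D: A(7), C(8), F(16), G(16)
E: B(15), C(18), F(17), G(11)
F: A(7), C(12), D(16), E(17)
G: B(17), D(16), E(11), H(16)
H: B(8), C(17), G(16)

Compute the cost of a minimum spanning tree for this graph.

Kruskal: consider edges lightest-first.
A–D (7): add — endpoints in different components.
A–F (7): add — endpoints in different components.
B–H (8): add — endpoints in different components.
C–D (8): add — endpoints in different components.
E–G (11): add — endpoints in different components.
C–F (12): skip — C and F already connected.
B–E (15): add — endpoints in different components.
D–F (16): skip — D and F already connected.
D–G (16): add — endpoints in different components.
MST edges: A–D, A–F, B–H, C–D, E–G, B–E, D–G; total weight 7+7+8+8+11+15+16 = 72.

72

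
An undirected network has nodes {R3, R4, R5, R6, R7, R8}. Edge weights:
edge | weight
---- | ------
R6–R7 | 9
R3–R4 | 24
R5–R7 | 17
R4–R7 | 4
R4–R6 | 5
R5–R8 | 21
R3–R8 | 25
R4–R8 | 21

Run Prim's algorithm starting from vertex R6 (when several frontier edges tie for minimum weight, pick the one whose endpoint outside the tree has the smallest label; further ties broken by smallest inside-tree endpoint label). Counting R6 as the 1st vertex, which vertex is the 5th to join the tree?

R8

Prim's algorithm from R6:
Step 1: frontier [R4–R6 5, R6–R7 9] → take R4–R6 (5); add R4.
Step 2: frontier [R4–R7 4, R4–R8 21, R3–R4 24, R6–R7 9] → take R4–R7 (4); add R7.
Step 3: frontier [R4–R8 21, R3–R4 24, R5–R7 17] → take R5–R7 (17); add R5.
Step 4: frontier [R4–R8 21, R3–R4 24, R5–R8 21] → take R4–R8 (21); add R8.
Step 5: frontier [R3–R4 24, R3–R8 25] → take R3–R4 (24); add R3.
Vertex order: R6, R4, R7, R5, R8, R3. The 5th vertex is R8.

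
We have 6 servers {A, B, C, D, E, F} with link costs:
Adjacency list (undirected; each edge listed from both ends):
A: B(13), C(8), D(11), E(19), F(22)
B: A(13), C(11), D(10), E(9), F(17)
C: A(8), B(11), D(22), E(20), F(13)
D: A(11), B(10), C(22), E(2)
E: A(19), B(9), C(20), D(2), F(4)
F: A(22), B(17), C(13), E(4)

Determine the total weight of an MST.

Kruskal's algorithm — process edges by increasing weight (ties by edge label):
D E (2): add — endpoints in different components.
E F (4): add — endpoints in different components.
A C (8): add — endpoints in different components.
B E (9): add — endpoints in different components.
B D (10): skip — B and D already connected.
A D (11): add — endpoints in different components.
MST edges: D E, E F, A C, B E, A D; total weight 2+4+8+9+11 = 34.

34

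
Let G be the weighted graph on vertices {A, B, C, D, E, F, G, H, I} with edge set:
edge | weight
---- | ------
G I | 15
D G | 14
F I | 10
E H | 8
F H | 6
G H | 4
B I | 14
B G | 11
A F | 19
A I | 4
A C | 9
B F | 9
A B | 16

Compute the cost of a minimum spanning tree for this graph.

64

Sort edges by weight, then run Kruskal:
A I (4): add — endpoints in different components.
G H (4): add — endpoints in different components.
F H (6): add — endpoints in different components.
E H (8): add — endpoints in different components.
A C (9): add — endpoints in different components.
B F (9): add — endpoints in different components.
F I (10): add — endpoints in different components.
B G (11): skip — B and G already connected.
B I (14): skip — B and I already connected.
D G (14): add — endpoints in different components.
MST edges: A I, G H, F H, E H, A C, B F, F I, D G; total weight 4+4+6+8+9+9+10+14 = 64.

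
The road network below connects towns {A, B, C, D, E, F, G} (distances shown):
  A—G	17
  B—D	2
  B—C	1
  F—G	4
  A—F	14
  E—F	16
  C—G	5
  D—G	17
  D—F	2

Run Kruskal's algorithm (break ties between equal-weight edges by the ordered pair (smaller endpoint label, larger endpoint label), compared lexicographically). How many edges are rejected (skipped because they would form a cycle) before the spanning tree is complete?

1

Sort edges by weight, then run Kruskal:
B—C (1): add — endpoints in different components.
B—D (2): add — endpoints in different components.
D—F (2): add — endpoints in different components.
F—G (4): add — endpoints in different components.
C—G (5): skip — C and G already connected.
A—F (14): add — endpoints in different components.
E—F (16): add — endpoints in different components.
Edges rejected before the tree was complete: 1.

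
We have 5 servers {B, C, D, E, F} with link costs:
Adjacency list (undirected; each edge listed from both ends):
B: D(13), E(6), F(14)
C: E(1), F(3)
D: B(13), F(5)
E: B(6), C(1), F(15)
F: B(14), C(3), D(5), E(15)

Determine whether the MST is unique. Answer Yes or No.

Kruskal: consider edges lightest-first.
C—E (1): add. Components now {B} {C,E} {D} {F}
C—F (3): add. Components now {B} {C,E,F} {D}
D—F (5): add. Components now {B} {C,D,E,F}
B—E (6): add. Components now {B,C,D,E,F}
Every non-tree edge has weight strictly greater than the heaviest edge on the tree path between its endpoints, so the MST is unique.

Yes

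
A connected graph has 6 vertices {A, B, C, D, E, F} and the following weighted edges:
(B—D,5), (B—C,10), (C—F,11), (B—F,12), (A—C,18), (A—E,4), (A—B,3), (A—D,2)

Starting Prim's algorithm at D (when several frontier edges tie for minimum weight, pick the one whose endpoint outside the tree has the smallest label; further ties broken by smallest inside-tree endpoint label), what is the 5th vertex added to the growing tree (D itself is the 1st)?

Prim's algorithm from D:
Step 1: cheapest edge leaving the tree is A—D (2); add A.
Step 2: cheapest edge leaving the tree is A—B (3); add B.
Step 3: cheapest edge leaving the tree is A—E (4); add E.
Step 4: cheapest edge leaving the tree is B—C (10); add C.
Step 5: cheapest edge leaving the tree is C—F (11); add F.
Vertex order: D, A, B, E, C, F. The 5th vertex is C.

C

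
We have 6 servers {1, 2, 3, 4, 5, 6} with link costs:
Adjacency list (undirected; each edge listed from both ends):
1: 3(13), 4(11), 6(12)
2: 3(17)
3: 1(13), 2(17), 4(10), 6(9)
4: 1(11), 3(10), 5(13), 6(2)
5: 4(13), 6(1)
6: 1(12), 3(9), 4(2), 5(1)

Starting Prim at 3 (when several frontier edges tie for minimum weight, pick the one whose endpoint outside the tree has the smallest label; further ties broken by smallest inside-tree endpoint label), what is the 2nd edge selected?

5-6

Prim, starting at 3.
Step 1: cheapest edge leaving the tree is 3—6 (9); add 6.
Step 2: cheapest edge leaving the tree is 5—6 (1); add 5.
Step 3: cheapest edge leaving the tree is 4—6 (2); add 4.
Step 4: cheapest edge leaving the tree is 1—4 (11); add 1.
Step 5: cheapest edge leaving the tree is 2—3 (17); add 2.
The 2nd edge added is 5—6.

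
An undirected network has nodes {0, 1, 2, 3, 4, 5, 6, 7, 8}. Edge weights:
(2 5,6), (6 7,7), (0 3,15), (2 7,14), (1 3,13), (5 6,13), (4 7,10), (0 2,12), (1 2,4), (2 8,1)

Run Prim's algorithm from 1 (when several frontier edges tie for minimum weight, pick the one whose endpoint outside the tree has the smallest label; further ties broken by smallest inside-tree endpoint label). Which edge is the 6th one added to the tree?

Prim's algorithm from 1:
Step 1: cheapest edge leaving the tree is 1 2 (4); add 2.
Step 2: cheapest edge leaving the tree is 2 8 (1); add 8.
Step 3: cheapest edge leaving the tree is 2 5 (6); add 5.
Step 4: cheapest edge leaving the tree is 0 2 (12); add 0.
Step 5: cheapest edge leaving the tree is 1 3 (13); add 3.
Step 6: cheapest edge leaving the tree is 5 6 (13); add 6.
Step 7: cheapest edge leaving the tree is 6 7 (7); add 7.
Step 8: cheapest edge leaving the tree is 4 7 (10); add 4.
The 6th edge added is 5 6.

5-6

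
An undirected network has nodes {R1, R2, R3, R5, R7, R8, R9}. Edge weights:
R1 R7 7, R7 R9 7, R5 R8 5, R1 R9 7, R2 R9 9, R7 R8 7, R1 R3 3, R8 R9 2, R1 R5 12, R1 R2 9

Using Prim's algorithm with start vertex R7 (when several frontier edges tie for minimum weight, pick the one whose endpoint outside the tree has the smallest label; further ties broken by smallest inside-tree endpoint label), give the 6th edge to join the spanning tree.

R1-R2

Prim, starting at R7.
Step 1: frontier [R1 R7 7, R7 R8 7, R7 R9 7] → take R1 R7 (7); add R1.
Step 2: frontier [R1 R3 3, R1 R9 7, R1 R2 9, R1 R5 12, R7 R8 7, R7 R9 7] → take R1 R3 (3); add R3.
Step 3: frontier [R1 R9 7, R1 R2 9, R1 R5 12, R7 R8 7, R7 R9 7] → take R7 R8 (7); add R8.
Step 4: frontier [R1 R9 7, R1 R2 9, R1 R5 12, R7 R9 7, R8 R9 2, R5 R8 5] → take R8 R9 (2); add R9.
Step 5: frontier [R1 R2 9, R1 R5 12, R5 R8 5, R2 R9 9] → take R5 R8 (5); add R5.
Step 6: frontier [R1 R2 9, R2 R9 9] → take R1 R2 (9); add R2.
The 6th edge added is R1 R2.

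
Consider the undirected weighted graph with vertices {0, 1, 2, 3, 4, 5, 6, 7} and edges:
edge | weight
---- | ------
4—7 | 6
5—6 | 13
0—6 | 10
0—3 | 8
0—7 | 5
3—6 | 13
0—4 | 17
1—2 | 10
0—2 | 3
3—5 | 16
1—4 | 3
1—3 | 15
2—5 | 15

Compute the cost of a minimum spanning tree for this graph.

Prim's algorithm from 7:
Step 1: cheapest edge leaving the tree is 0—7 (5); add 0.
Step 2: cheapest edge leaving the tree is 0—2 (3); add 2.
Step 3: cheapest edge leaving the tree is 4—7 (6); add 4.
Step 4: cheapest edge leaving the tree is 1—4 (3); add 1.
Step 5: cheapest edge leaving the tree is 0—3 (8); add 3.
Step 6: cheapest edge leaving the tree is 0—6 (10); add 6.
Step 7: cheapest edge leaving the tree is 5—6 (13); add 5.
MST edges: 0—7, 0—2, 4—7, 1—4, 0—3, 0—6, 5—6; total weight 5+3+6+3+8+10+13 = 48.

48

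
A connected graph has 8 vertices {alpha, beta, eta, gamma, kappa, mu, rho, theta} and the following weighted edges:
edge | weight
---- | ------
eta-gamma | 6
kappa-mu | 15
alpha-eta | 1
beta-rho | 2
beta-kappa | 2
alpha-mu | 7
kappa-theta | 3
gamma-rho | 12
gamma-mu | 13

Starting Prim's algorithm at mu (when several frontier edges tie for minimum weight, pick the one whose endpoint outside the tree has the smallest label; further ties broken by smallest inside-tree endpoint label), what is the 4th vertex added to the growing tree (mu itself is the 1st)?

Prim, starting at mu.
Step 1: frontier [alpha-mu 7, gamma-mu 13, kappa-mu 15] → take alpha-mu (7); add alpha.
Step 2: frontier [alpha-eta 1, gamma-mu 13, kappa-mu 15] → take alpha-eta (1); add eta.
Step 3: frontier [eta-gamma 6, gamma-mu 13, kappa-mu 15] → take eta-gamma (6); add gamma.
Step 4: frontier [gamma-rho 12, kappa-mu 15] → take gamma-rho (12); add rho.
Step 5: frontier [kappa-mu 15, beta-rho 2] → take beta-rho (2); add beta.
Step 6: frontier [beta-kappa 2, kappa-mu 15] → take beta-kappa (2); add kappa.
Step 7: frontier [kappa-theta 3] → take kappa-theta (3); add theta.
Vertex order: mu, alpha, eta, gamma, rho, beta, kappa, theta. The 4th vertex is gamma.

gamma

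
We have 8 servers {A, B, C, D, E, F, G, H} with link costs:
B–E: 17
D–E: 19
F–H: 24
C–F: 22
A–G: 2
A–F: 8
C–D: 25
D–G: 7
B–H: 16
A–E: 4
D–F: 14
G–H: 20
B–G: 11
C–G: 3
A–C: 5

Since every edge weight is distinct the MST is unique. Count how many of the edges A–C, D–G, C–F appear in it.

1

Kruskal: consider edges lightest-first.
A–G (2): add — endpoints in different components.
C–G (3): add — endpoints in different components.
A–E (4): add — endpoints in different components.
A–C (5): skip — A and C already connected.
D–G (7): add — endpoints in different components.
A–F (8): add — endpoints in different components.
B–G (11): add — endpoints in different components.
D–F (14): skip — D and F already connected.
B–H (16): add — endpoints in different components.
MST edge set: {A–G, C–G, A–E, D–G, A–F, B–G, B–H}.
Of the listed edges, {D–G} are in the MST → 1.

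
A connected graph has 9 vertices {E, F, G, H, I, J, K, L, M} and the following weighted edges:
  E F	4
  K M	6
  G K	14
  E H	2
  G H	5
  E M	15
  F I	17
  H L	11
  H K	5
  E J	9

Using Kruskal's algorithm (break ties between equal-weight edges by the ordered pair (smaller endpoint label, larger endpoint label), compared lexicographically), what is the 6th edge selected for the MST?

E-J

Sort edges by weight, then run Kruskal:
E H (2): add — endpoints in different components.
E F (4): add — endpoints in different components.
G H (5): add — endpoints in different components.
H K (5): add — endpoints in different components.
K M (6): add — endpoints in different components.
E J (9): add — endpoints in different components.
H L (11): add — endpoints in different components.
G K (14): skip — G and K already connected.
E M (15): skip — E and M already connected.
F I (17): add — endpoints in different components.
The 6th edge added is E J.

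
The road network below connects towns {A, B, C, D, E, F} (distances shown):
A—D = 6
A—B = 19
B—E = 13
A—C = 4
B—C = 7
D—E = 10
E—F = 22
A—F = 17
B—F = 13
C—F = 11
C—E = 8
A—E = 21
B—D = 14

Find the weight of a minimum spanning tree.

Prim's algorithm from A:
Step 1: cheapest edge leaving the tree is A—C (4); add C.
Step 2: cheapest edge leaving the tree is A—D (6); add D.
Step 3: cheapest edge leaving the tree is B—C (7); add B.
Step 4: cheapest edge leaving the tree is C—E (8); add E.
Step 5: cheapest edge leaving the tree is C—F (11); add F.
MST edges: A—C, A—D, B—C, C—E, C—F; total weight 4+6+7+8+11 = 36.

36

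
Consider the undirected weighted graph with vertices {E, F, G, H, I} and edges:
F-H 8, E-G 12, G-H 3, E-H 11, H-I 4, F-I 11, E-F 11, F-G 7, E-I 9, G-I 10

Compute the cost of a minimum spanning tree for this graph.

23

Prim's algorithm from G:
Step 1: cheapest edge leaving the tree is G-H (3); add H.
Step 2: cheapest edge leaving the tree is H-I (4); add I.
Step 3: cheapest edge leaving the tree is F-G (7); add F.
Step 4: cheapest edge leaving the tree is E-I (9); add E.
MST edges: G-H, H-I, F-G, E-I; total weight 3+4+7+9 = 23.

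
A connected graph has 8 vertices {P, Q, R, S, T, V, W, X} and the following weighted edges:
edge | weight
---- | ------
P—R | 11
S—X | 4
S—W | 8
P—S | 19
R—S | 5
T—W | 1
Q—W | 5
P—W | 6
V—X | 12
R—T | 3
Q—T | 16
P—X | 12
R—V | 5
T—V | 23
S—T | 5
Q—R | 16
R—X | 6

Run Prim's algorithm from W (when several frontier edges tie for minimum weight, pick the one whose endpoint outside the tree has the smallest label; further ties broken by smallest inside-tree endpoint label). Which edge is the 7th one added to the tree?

P-W

Grow the tree from W using Prim:
Step 1: cheapest edge leaving the tree is T—W (1); add T.
Step 2: cheapest edge leaving the tree is R—T (3); add R.
Step 3: cheapest edge leaving the tree is Q—W (5); add Q.
Step 4: cheapest edge leaving the tree is R—S (5); add S.
Step 5: cheapest edge leaving the tree is S—X (4); add X.
Step 6: cheapest edge leaving the tree is R—V (5); add V.
Step 7: cheapest edge leaving the tree is P—W (6); add P.
The 7th edge added is P—W.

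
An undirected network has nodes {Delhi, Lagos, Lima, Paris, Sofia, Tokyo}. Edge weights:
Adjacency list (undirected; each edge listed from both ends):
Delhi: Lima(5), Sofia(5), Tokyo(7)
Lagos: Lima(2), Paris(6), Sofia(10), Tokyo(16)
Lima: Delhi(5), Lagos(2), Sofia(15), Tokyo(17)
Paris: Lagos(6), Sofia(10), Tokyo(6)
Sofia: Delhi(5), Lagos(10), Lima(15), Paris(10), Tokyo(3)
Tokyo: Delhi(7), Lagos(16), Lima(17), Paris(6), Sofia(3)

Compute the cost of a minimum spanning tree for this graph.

Grow the tree from Delhi using Prim:
Step 1: frontier [Delhi Lima 5, Delhi Sofia 5, Delhi Tokyo 7] → take Delhi Lima (5); add Lima.
Step 2: frontier [Delhi Sofia 5, Delhi Tokyo 7, Lagos Lima 2, Lima Sofia 15, Lima Tokyo 17] → take Lagos Lima (2); add Lagos.
Step 3: frontier [Delhi Sofia 5, Delhi Tokyo 7, Lagos Paris 6, Lagos Sofia 10, Lagos Tokyo 16, Lima Sofia 15, Lima Tokyo 17] → take Delhi Sofia (5); add Sofia.
Step 4: frontier [Delhi Tokyo 7, Lagos Paris 6, Lagos Tokyo 16, Lima Tokyo 17, Sofia Tokyo 3, Paris Sofia 10] → take Sofia Tokyo (3); add Tokyo.
Step 5: frontier [Lagos Paris 6, Paris Sofia 10, Paris Tokyo 6] → take Lagos Paris (6); add Paris.
MST edges: Delhi Lima, Lagos Lima, Delhi Sofia, Sofia Tokyo, Lagos Paris; total weight 5+2+5+3+6 = 21.

21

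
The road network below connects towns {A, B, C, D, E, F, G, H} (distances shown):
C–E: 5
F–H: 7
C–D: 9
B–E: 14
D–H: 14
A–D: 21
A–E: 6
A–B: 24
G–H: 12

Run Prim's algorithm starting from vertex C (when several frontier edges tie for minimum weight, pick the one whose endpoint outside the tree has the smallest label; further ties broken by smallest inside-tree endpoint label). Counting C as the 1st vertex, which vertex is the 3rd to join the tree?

A

Prim, starting at C.
Step 1: cheapest edge leaving the tree is C–E (5); add E.
Step 2: cheapest edge leaving the tree is A–E (6); add A.
Step 3: cheapest edge leaving the tree is C–D (9); add D.
Step 4: cheapest edge leaving the tree is B–E (14); add B.
Step 5: cheapest edge leaving the tree is D–H (14); add H.
Step 6: cheapest edge leaving the tree is F–H (7); add F.
Step 7: cheapest edge leaving the tree is G–H (12); add G.
Vertex order: C, E, A, D, B, H, F, G. The 3rd vertex is A.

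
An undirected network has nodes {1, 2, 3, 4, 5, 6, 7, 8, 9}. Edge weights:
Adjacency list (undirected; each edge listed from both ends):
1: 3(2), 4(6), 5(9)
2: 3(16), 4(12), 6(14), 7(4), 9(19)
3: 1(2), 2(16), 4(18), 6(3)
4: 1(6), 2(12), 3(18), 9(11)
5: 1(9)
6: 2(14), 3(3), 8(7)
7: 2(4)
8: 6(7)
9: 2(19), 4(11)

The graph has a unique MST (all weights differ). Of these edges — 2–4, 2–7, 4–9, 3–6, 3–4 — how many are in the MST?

Kruskal's algorithm — process edges by increasing weight (ties by edge label):
1–3 (2): add — endpoints in different components.
3–6 (3): add — endpoints in different components.
2–7 (4): add — endpoints in different components.
1–4 (6): add — endpoints in different components.
6–8 (7): add — endpoints in different components.
1–5 (9): add — endpoints in different components.
4–9 (11): add — endpoints in different components.
2–4 (12): add — endpoints in different components.
MST edge set: {1–3, 3–6, 2–7, 1–4, 6–8, 1–5, 4–9, 2–4}.
Of the listed edges, {2–4, 2–7, 4–9, 3–6} are in the MST → 4.

4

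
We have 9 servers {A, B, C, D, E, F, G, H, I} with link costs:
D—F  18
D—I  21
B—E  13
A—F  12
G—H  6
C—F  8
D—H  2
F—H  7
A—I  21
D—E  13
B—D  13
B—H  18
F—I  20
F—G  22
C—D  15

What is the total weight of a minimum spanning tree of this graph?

Prim, starting at A.
Step 1: cheapest edge leaving the tree is A—F (12); add F.
Step 2: cheapest edge leaving the tree is F—H (7); add H.
Step 3: cheapest edge leaving the tree is D—H (2); add D.
Step 4: cheapest edge leaving the tree is G—H (6); add G.
Step 5: cheapest edge leaving the tree is C—F (8); add C.
Step 6: cheapest edge leaving the tree is B—D (13); add B.
Step 7: cheapest edge leaving the tree is B—E (13); add E.
Step 8: cheapest edge leaving the tree is F—I (20); add I.
MST edges: A—F, F—H, D—H, G—H, C—F, B—D, B—E, F—I; total weight 12+7+2+6+8+13+13+20 = 81.

81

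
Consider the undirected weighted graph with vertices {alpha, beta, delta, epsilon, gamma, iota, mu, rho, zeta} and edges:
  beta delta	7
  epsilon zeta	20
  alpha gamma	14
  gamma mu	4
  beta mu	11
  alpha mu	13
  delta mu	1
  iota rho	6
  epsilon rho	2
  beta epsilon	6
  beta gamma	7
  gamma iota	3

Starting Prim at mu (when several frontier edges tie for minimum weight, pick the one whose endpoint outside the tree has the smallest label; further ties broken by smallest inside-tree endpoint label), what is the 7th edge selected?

alpha-mu

Prim's algorithm from mu:
Step 1: cheapest edge leaving the tree is delta mu (1); add delta.
Step 2: cheapest edge leaving the tree is gamma mu (4); add gamma.
Step 3: cheapest edge leaving the tree is gamma iota (3); add iota.
Step 4: cheapest edge leaving the tree is iota rho (6); add rho.
Step 5: cheapest edge leaving the tree is epsilon rho (2); add epsilon.
Step 6: cheapest edge leaving the tree is beta epsilon (6); add beta.
Step 7: cheapest edge leaving the tree is alpha mu (13); add alpha.
Step 8: cheapest edge leaving the tree is epsilon zeta (20); add zeta.
The 7th edge added is alpha mu.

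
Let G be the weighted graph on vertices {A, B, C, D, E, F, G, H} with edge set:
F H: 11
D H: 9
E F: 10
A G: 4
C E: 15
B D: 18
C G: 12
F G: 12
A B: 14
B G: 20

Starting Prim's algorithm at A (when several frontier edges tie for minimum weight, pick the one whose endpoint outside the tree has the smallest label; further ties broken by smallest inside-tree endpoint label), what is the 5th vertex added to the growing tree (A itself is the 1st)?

Grow the tree from A using Prim:
Step 1: frontier [A G 4, A B 14] → take A G (4); add G.
Step 2: frontier [A B 14, C G 12, F G 12, B G 20] → take C G (12); add C.
Step 3: frontier [A B 14, C E 15, F G 12, B G 20] → take F G (12); add F.
Step 4: frontier [A B 14, C E 15, E F 10, F H 11, B G 20] → take E F (10); add E.
Step 5: frontier [A B 14, F H 11, B G 20] → take F H (11); add H.
Step 6: frontier [A B 14, B G 20, D H 9] → take D H (9); add D.
Step 7: frontier [A B 14, B D 18, B G 20] → take A B (14); add B.
Vertex order: A, G, C, F, E, H, D, B. The 5th vertex is E.

E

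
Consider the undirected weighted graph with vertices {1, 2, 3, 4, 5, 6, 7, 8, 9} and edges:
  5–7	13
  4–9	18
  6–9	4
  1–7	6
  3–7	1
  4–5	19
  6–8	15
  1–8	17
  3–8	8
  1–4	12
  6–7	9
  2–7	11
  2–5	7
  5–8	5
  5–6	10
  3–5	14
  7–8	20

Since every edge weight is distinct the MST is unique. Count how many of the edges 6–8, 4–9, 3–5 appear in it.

Kruskal: consider edges lightest-first.
3–7 (1): add — endpoints in different components.
6–9 (4): add — endpoints in different components.
5–8 (5): add — endpoints in different components.
1–7 (6): add — endpoints in different components.
2–5 (7): add — endpoints in different components.
3–8 (8): add — endpoints in different components.
6–7 (9): add — endpoints in different components.
5–6 (10): skip — 5 and 6 already connected.
2–7 (11): skip — 2 and 7 already connected.
1–4 (12): add — endpoints in different components.
MST edge set: {3–7, 6–9, 5–8, 1–7, 2–5, 3–8, 6–7, 1–4}.
Of the listed edges, {} are in the MST → 0.

0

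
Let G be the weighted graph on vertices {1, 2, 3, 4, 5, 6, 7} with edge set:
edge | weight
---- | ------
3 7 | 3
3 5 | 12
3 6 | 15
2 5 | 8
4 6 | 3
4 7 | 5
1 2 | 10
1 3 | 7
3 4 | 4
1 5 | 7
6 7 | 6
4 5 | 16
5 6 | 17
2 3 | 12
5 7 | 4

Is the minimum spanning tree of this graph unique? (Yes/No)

No

Kruskal's algorithm — process edges by increasing weight (ties by edge label):
3 7 (3): add. Components now {1} {2} {3,7} {4} {5} {6}
4 6 (3): add. Components now {1} {2} {3,7} {4,6} {5}
3 4 (4): add. Components now {1} {2} {3,4,6,7} {5}
5 7 (4): add. Components now {1} {2} {3,4,5,6,7}
4 7 (5): skip — 4 and 7 already connected.
6 7 (6): skip — 6 and 7 already connected.
1 3 (7): add. Components now {1,3,4,5,6,7} {2}
1 5 (7): skip — 1 and 5 already connected.
2 5 (8): add. Components now {1,2,3,4,5,6,7}
Non-tree edge 1 5 has weight 7, equal to the heaviest edge on its tree cycle — swapping gives another MST of the same weight. Not unique.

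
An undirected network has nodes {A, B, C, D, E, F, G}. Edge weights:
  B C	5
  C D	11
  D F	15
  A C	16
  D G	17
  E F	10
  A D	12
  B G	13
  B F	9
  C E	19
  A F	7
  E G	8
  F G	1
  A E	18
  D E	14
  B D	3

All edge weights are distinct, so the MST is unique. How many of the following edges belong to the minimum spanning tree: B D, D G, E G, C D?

Kruskal's algorithm — process edges by increasing weight (ties by edge label):
F G (1): add — endpoints in different components.
B D (3): add — endpoints in different components.
B C (5): add — endpoints in different components.
A F (7): add — endpoints in different components.
E G (8): add — endpoints in different components.
B F (9): add — endpoints in different components.
MST edge set: {F G, B D, B C, A F, E G, B F}.
Of the listed edges, {B D, E G} are in the MST → 2.

2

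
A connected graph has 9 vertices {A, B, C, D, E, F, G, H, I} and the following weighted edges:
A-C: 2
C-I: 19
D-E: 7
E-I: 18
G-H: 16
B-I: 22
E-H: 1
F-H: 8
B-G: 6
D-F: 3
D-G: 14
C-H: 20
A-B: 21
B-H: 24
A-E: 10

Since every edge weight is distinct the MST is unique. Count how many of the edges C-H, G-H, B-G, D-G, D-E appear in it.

Sort edges by weight, then run Kruskal:
E-H (1): add — endpoints in different components.
A-C (2): add — endpoints in different components.
D-F (3): add — endpoints in different components.
B-G (6): add — endpoints in different components.
D-E (7): add — endpoints in different components.
F-H (8): skip — F and H already connected.
A-E (10): add — endpoints in different components.
D-G (14): add — endpoints in different components.
G-H (16): skip — G and H already connected.
E-I (18): add — endpoints in different components.
MST edge set: {E-H, A-C, D-F, B-G, D-E, A-E, D-G, E-I}.
Of the listed edges, {B-G, D-G, D-E} are in the MST → 3.

3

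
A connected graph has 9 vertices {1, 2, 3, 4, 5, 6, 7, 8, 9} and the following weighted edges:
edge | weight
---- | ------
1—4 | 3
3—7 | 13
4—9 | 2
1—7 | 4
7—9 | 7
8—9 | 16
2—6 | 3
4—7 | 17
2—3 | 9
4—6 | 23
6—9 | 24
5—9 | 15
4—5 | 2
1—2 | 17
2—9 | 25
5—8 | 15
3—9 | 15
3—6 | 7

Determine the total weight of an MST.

49

Prim's algorithm from 7:
Step 1: cheapest edge leaving the tree is 1—7 (4); add 1.
Step 2: cheapest edge leaving the tree is 1—4 (3); add 4.
Step 3: cheapest edge leaving the tree is 4—5 (2); add 5.
Step 4: cheapest edge leaving the tree is 4—9 (2); add 9.
Step 5: cheapest edge leaving the tree is 3—7 (13); add 3.
Step 6: cheapest edge leaving the tree is 3—6 (7); add 6.
Step 7: cheapest edge leaving the tree is 2—6 (3); add 2.
Step 8: cheapest edge leaving the tree is 5—8 (15); add 8.
MST edges: 1—7, 1—4, 4—5, 4—9, 3—7, 3—6, 2—6, 5—8; total weight 4+3+2+2+13+7+3+15 = 49.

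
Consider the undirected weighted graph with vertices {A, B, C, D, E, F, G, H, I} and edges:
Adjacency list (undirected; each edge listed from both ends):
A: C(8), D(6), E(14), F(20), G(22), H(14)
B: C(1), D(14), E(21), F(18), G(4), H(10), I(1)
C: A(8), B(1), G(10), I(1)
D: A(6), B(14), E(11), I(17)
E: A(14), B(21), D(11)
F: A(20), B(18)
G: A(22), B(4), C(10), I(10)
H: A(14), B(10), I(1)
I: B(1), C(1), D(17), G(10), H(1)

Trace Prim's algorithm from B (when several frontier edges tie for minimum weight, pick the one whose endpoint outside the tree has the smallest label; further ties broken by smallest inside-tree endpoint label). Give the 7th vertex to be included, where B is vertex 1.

D

Prim's algorithm from B:
Step 1: cheapest edge leaving the tree is B C (1); add C.
Step 2: cheapest edge leaving the tree is B I (1); add I.
Step 3: cheapest edge leaving the tree is H I (1); add H.
Step 4: cheapest edge leaving the tree is B G (4); add G.
Step 5: cheapest edge leaving the tree is A C (8); add A.
Step 6: cheapest edge leaving the tree is A D (6); add D.
Step 7: cheapest edge leaving the tree is D E (11); add E.
Step 8: cheapest edge leaving the tree is B F (18); add F.
Vertex order: B, C, I, H, G, A, D, E, F. The 7th vertex is D.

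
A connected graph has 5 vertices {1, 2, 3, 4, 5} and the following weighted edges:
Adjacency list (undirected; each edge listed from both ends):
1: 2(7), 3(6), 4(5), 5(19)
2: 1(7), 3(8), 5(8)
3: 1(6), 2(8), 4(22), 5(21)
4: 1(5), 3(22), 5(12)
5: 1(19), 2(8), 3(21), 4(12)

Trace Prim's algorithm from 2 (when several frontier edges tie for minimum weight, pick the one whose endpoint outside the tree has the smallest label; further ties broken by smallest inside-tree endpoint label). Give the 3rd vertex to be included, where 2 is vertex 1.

Prim's algorithm from 2:
Step 1: frontier [1—2 7, 2—3 8, 2—5 8] → take 1—2 (7); add 1.
Step 2: frontier [1—4 5, 1—3 6, 1—5 19, 2—3 8, 2—5 8] → take 1—4 (5); add 4.
Step 3: frontier [1—3 6, 1—5 19, 2—3 8, 2—5 8, 4—5 12, 3—4 22] → take 1—3 (6); add 3.
Step 4: frontier [1—5 19, 2—5 8, 3—5 21, 4—5 12] → take 2—5 (8); add 5.
Vertex order: 2, 1, 4, 3, 5. The 3rd vertex is 4.

4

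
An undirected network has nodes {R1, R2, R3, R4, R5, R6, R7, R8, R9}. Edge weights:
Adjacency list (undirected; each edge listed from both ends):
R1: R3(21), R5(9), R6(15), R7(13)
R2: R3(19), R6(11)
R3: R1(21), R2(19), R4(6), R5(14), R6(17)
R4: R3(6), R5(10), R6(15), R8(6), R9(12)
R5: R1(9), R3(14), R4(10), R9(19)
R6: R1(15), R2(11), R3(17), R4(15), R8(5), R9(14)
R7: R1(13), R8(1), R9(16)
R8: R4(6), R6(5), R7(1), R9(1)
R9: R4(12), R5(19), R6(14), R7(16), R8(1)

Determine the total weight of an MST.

49

Kruskal: consider edges lightest-first.
R7 R8 (1): add — endpoints in different components.
R8 R9 (1): add — endpoints in different components.
R6 R8 (5): add — endpoints in different components.
R3 R4 (6): add — endpoints in different components.
R4 R8 (6): add — endpoints in different components.
R1 R5 (9): add — endpoints in different components.
R4 R5 (10): add — endpoints in different components.
R2 R6 (11): add — endpoints in different components.
MST edges: R7 R8, R8 R9, R6 R8, R3 R4, R4 R8, R1 R5, R4 R5, R2 R6; total weight 1+1+5+6+6+9+10+11 = 49.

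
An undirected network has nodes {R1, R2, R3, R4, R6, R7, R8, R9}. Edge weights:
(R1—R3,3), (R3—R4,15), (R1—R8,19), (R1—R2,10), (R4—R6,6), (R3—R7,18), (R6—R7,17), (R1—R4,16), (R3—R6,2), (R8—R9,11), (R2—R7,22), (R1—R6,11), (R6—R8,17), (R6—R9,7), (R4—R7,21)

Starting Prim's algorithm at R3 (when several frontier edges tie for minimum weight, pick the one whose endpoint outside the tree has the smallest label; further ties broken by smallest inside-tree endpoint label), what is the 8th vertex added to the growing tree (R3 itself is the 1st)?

R7

Grow the tree from R3 using Prim:
Step 1: cheapest edge leaving the tree is R3—R6 (2); add R6.
Step 2: cheapest edge leaving the tree is R1—R3 (3); add R1.
Step 3: cheapest edge leaving the tree is R4—R6 (6); add R4.
Step 4: cheapest edge leaving the tree is R6—R9 (7); add R9.
Step 5: cheapest edge leaving the tree is R1—R2 (10); add R2.
Step 6: cheapest edge leaving the tree is R8—R9 (11); add R8.
Step 7: cheapest edge leaving the tree is R6—R7 (17); add R7.
Vertex order: R3, R6, R1, R4, R9, R2, R8, R7. The 8th vertex is R7.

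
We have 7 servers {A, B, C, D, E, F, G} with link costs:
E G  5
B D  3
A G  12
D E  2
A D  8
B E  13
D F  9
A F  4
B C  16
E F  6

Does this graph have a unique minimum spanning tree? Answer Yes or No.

Yes

Sort edges by weight, then run Kruskal:
D E (2): add — endpoints in different components.
B D (3): add — endpoints in different components.
A F (4): add — endpoints in different components.
E G (5): add — endpoints in different components.
E F (6): add — endpoints in different components.
A D (8): skip — A and D already connected.
D F (9): skip — D and F already connected.
A G (12): skip — A and G already connected.
B E (13): skip — B and E already connected.
B C (16): add — endpoints in different components.
Every non-tree edge has weight strictly greater than the heaviest edge on the tree path between its endpoints, so the MST is unique.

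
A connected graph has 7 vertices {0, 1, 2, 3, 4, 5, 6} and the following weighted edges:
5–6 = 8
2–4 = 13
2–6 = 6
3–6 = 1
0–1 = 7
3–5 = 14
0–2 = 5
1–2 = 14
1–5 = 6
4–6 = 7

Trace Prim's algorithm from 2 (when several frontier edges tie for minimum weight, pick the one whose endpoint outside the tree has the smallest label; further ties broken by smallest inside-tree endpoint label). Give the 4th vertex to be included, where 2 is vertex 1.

3

Prim, starting at 2.
Step 1: cheapest edge leaving the tree is 0–2 (5); add 0.
Step 2: cheapest edge leaving the tree is 2–6 (6); add 6.
Step 3: cheapest edge leaving the tree is 3–6 (1); add 3.
Step 4: cheapest edge leaving the tree is 0–1 (7); add 1.
Step 5: cheapest edge leaving the tree is 1–5 (6); add 5.
Step 6: cheapest edge leaving the tree is 4–6 (7); add 4.
Vertex order: 2, 0, 6, 3, 1, 5, 4. The 4th vertex is 3.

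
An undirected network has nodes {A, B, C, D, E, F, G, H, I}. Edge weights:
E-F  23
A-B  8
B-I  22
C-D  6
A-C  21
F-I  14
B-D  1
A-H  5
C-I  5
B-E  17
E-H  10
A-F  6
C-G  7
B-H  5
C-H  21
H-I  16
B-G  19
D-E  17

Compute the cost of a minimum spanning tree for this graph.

45

Grow the tree from C using Prim:
Step 1: cheapest edge leaving the tree is C-I (5); add I.
Step 2: cheapest edge leaving the tree is C-D (6); add D.
Step 3: cheapest edge leaving the tree is B-D (1); add B.
Step 4: cheapest edge leaving the tree is B-H (5); add H.
Step 5: cheapest edge leaving the tree is A-H (5); add A.
Step 6: cheapest edge leaving the tree is A-F (6); add F.
Step 7: cheapest edge leaving the tree is C-G (7); add G.
Step 8: cheapest edge leaving the tree is E-H (10); add E.
MST edges: C-I, C-D, B-D, B-H, A-H, A-F, C-G, E-H; total weight 5+6+1+5+5+6+7+10 = 45.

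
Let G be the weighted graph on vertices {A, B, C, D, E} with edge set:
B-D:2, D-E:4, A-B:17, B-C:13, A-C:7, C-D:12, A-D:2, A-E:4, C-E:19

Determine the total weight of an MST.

Grow the tree from E using Prim:
Step 1: cheapest edge leaving the tree is A-E (4); add A.
Step 2: cheapest edge leaving the tree is A-D (2); add D.
Step 3: cheapest edge leaving the tree is B-D (2); add B.
Step 4: cheapest edge leaving the tree is A-C (7); add C.
MST edges: A-E, A-D, B-D, A-C; total weight 4+2+2+7 = 15.

15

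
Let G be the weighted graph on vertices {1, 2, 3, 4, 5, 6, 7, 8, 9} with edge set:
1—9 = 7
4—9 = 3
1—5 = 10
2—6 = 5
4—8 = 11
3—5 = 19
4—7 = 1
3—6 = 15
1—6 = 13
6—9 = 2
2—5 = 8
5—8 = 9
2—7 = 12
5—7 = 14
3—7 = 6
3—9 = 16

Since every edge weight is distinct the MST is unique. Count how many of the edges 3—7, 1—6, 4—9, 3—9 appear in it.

Kruskal's algorithm — process edges by increasing weight (ties by edge label):
4—7 (1): add — endpoints in different components.
6—9 (2): add — endpoints in different components.
4—9 (3): add — endpoints in different components.
2—6 (5): add — endpoints in different components.
3—7 (6): add — endpoints in different components.
1—9 (7): add — endpoints in different components.
2—5 (8): add — endpoints in different components.
5—8 (9): add — endpoints in different components.
MST edge set: {4—7, 6—9, 4—9, 2—6, 3—7, 1—9, 2—5, 5—8}.
Of the listed edges, {3—7, 4—9} are in the MST → 2.

2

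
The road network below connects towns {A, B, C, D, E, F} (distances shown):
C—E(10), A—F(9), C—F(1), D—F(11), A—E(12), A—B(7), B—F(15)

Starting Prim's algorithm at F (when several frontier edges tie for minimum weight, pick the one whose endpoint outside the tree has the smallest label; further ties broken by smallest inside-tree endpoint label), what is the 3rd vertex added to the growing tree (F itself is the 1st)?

A

Grow the tree from F using Prim:
Step 1: cheapest edge leaving the tree is C—F (1); add C.
Step 2: cheapest edge leaving the tree is A—F (9); add A.
Step 3: cheapest edge leaving the tree is A—B (7); add B.
Step 4: cheapest edge leaving the tree is C—E (10); add E.
Step 5: cheapest edge leaving the tree is D—F (11); add D.
Vertex order: F, C, A, B, E, D. The 3rd vertex is A.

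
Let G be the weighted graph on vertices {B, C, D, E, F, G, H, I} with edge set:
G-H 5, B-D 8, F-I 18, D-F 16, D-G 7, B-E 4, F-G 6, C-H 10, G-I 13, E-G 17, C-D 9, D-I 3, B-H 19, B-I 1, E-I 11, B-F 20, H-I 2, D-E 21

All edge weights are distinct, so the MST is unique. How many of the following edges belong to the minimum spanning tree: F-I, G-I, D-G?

0

Kruskal: consider edges lightest-first.
B-I (1): add — endpoints in different components.
H-I (2): add — endpoints in different components.
D-I (3): add — endpoints in different components.
B-E (4): add — endpoints in different components.
G-H (5): add — endpoints in different components.
F-G (6): add — endpoints in different components.
D-G (7): skip — D and G already connected.
B-D (8): skip — B and D already connected.
C-D (9): add — endpoints in different components.
MST edge set: {B-I, H-I, D-I, B-E, G-H, F-G, C-D}.
Of the listed edges, {} are in the MST → 0.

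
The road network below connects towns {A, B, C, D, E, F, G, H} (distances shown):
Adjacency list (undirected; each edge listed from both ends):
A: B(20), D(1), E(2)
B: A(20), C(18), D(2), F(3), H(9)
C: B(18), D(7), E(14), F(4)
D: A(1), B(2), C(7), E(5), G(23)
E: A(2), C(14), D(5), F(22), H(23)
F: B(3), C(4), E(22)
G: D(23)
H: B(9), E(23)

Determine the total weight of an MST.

Prim's algorithm from B:
Step 1: cheapest edge leaving the tree is B-D (2); add D.
Step 2: cheapest edge leaving the tree is A-D (1); add A.
Step 3: cheapest edge leaving the tree is A-E (2); add E.
Step 4: cheapest edge leaving the tree is B-F (3); add F.
Step 5: cheapest edge leaving the tree is C-F (4); add C.
Step 6: cheapest edge leaving the tree is B-H (9); add H.
Step 7: cheapest edge leaving the tree is D-G (23); add G.
MST edges: B-D, A-D, A-E, B-F, C-F, B-H, D-G; total weight 2+1+2+3+4+9+23 = 44.

44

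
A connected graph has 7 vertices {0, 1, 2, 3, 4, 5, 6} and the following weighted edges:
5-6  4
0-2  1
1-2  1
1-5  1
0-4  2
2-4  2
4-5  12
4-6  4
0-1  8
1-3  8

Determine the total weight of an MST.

17

Sort edges by weight, then run Kruskal:
0-2 (1): add. Components now {0,2} {1} {3} {4} {5} {6}
1-2 (1): add. Components now {0,1,2} {3} {4} {5} {6}
1-5 (1): add. Components now {0,1,2,5} {3} {4} {6}
0-4 (2): add. Components now {0,1,2,4,5} {3} {6}
2-4 (2): skip — 2 and 4 already connected.
4-6 (4): add. Components now {0,1,2,4,5,6} {3}
5-6 (4): skip — 5 and 6 already connected.
0-1 (8): skip — 0 and 1 already connected.
1-3 (8): add. Components now {0,1,2,3,4,5,6}
MST edges: 0-2, 1-2, 1-5, 0-4, 4-6, 1-3; total weight 1+1+1+2+4+8 = 17.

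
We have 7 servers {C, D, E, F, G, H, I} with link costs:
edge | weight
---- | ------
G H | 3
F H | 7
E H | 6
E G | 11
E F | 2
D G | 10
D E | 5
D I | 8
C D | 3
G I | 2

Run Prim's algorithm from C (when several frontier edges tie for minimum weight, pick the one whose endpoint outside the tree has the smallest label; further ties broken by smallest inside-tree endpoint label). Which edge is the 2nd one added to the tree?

Prim, starting at C.
Step 1: frontier [C D 3] → take C D (3); add D.
Step 2: frontier [D E 5, D I 8, D G 10] → take D E (5); add E.
Step 3: frontier [D I 8, D G 10, E F 2, E H 6, E G 11] → take E F (2); add F.
Step 4: frontier [D I 8, D G 10, E H 6, E G 11, F H 7] → take E H (6); add H.
Step 5: frontier [D I 8, D G 10, E G 11, G H 3] → take G H (3); add G.
Step 6: frontier [D I 8, G I 2] → take G I (2); add I.
The 2nd edge added is D E.

D-E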